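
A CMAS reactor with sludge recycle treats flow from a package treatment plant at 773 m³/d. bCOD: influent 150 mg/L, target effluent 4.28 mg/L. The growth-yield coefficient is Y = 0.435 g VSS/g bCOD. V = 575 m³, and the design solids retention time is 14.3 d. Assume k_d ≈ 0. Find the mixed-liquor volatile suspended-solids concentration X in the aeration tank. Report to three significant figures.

X ≈ 1220 mg/L

Without decay, X = Y Q (S₀−S) θ_c / V = 0.435 × 773 × (150 − 4.28) × 14.3 / 575 = 1219 mg/L.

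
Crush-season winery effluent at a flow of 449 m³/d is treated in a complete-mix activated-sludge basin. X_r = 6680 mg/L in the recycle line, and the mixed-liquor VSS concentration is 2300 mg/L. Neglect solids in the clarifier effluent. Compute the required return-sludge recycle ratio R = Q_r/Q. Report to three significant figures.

R ≈ 0.525

R = Q_r/Q = X/(X_r − X) = 2300 / (6680 − 2300) = 0.5251.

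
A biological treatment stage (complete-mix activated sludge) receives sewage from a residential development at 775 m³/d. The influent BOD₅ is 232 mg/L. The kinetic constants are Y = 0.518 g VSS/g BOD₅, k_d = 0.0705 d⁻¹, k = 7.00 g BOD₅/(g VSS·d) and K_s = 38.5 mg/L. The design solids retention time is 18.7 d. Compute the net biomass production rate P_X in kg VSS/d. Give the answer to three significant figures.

For a completely mixed reactor with recycle the Lawrence–McCarty relation gives S = K_s·(1 + k_d·θ_c) / [θ_c·(Y·k − k_d) − 1] = 38.5 × (1 + 0.0705 × 18.7) / [18.7 × (0.518 × 7.00 − 0.0705) − 1] = 89.26 / 65.49 = 1.363 mg/L.
Correct the yield for decay: Y_obs = Y/(1 + k_d θ_c) = 0.518 / (1 + 0.0705 × 18.7) = 0.518 / 2.318 = 0.2234.
Substrate removed = Q·(S₀ − S) = 775 m³/d × (232 − 1.36) g/m³ = 1.79×10^5 g/d = 178.7 kg/d.
Net biomass production P_X = Y_obs × Q·(S₀ − S) = 0.2234 × 178.7 = 39.94 kg VSS/d.

P_X ≈ 39.9 kg VSS/d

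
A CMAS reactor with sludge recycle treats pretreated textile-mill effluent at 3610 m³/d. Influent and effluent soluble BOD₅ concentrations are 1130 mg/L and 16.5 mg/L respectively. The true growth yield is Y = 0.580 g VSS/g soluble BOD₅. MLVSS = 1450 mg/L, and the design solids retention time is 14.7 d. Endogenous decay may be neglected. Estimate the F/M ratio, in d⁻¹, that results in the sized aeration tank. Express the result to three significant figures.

F/M ≈ 0.119 d⁻¹

V·X = Y·Q·ΔS·θ_c gives V = 0.580 × 3610 × (1130 − 16.5) × 14.7 / 1450 = 23636 m³.
F/M = Q·S₀ / (V·X) = 3610 × 1130 / (23636 × 1450) = 0.1190 g soluble BOD₅·(g VSS·d)⁻¹.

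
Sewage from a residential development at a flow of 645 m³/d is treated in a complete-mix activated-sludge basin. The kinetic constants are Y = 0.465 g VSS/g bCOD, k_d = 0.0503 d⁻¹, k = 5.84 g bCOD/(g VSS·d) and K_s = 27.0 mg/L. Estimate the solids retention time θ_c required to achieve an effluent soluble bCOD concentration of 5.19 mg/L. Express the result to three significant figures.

θ_c ≈ 2.58 d

From 1/θ_c = Y·k·S/(K_s + S) − k_d: Y·k·S/(K_s+S) = 0.465 × 5.84 × 5.19 / (27.0 + 5.19) = 0.4378 d⁻¹.
Then 1/θ_c = μ − k_d = 0.4378 − 0.0503 = 0.3875 d⁻¹, giving θ_c = 2.580 d.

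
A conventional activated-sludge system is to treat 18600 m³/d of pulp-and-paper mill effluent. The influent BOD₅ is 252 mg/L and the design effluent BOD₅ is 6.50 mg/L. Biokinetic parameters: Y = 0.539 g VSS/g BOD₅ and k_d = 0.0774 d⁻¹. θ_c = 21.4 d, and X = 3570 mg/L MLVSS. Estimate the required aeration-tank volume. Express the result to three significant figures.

Steady-state biomass mass balance: V·X·(1 + k_d·θ_c) = Y·Q·(S₀ − S)·θ_c, so V = 0.539 × 18600 × (252 − 6.50) × 21.4 / [3570 × (1 + 0.0774 × 21.4)] = 5.27×10^7 / 9483 = 5554 m³.

V ≈ 5550 m³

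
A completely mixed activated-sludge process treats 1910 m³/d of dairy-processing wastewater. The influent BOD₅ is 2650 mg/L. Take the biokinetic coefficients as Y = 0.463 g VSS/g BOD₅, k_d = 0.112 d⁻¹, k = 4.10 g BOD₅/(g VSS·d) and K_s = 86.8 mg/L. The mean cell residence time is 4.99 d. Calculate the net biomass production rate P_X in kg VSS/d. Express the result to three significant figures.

Effluent substrate depends only on kinetics and SRT: S = K_s(1 + k_d θ_c) / [θ_c(Yk − k_d) − 1] = 86.8 × (1 + 0.112 × 4.99) / [4.99 × (0.463 × 4.10 − 0.112) − 1] = 135.3 / 7.914 = 17.10 mg/L.
Correct the yield for decay: Y_obs = Y/(1 + k_d θ_c) = 0.463 / (1 + 0.112 × 4.99) = 0.463 / 1.559 = 0.2970.
Q·(S₀ − S) = 1910 × (2650 − 17.1) × 10⁻³ = 5029 kg/d removed.
P_X = Y_obs · Q(S₀ − S) = 0.2970 × 5029 = 1494 kg VSS/d.

P_X ≈ 1490 kg VSS/d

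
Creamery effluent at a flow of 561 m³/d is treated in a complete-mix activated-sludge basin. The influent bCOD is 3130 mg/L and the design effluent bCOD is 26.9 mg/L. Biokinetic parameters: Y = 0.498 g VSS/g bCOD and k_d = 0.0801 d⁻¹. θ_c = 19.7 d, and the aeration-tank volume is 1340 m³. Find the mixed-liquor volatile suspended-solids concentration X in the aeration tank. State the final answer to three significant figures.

X = Y·Q·ΔS·θ_c / [V·(1 + k_d θ_c)] = 0.498 × 561 × (3130 − 26.9) × 19.7 / [1340 × (1 + 0.0801 × 19.7)] = 4944 mg/L.

X ≈ 4940 mg/L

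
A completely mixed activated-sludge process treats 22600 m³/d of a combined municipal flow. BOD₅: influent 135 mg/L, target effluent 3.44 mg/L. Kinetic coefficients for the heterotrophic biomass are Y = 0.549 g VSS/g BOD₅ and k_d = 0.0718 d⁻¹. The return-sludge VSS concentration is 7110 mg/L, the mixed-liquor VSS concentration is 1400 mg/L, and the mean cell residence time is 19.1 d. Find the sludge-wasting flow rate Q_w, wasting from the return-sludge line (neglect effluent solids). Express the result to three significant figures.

Rearranging the biomass balance for a CMAS with decay, V = Y·Q·ΔS·θ_c / [X·(1+k_d θ_c)] = 0.549 × 22600 × (135 − 3.44) × 19.1 / [1400 × (1 + 0.0718 × 19.1)] = 3.12×10^7 / 3320 = 9391 m³.
θ_c = V·X/(Q_w·X_r) when wasting from the recycle, so Q_w = V·X/(θ_c·X_r) = 9391 × 1400 / (19.1 × 7110) = 96.81 m³/d.

Q_w ≈ 96.8 m³/d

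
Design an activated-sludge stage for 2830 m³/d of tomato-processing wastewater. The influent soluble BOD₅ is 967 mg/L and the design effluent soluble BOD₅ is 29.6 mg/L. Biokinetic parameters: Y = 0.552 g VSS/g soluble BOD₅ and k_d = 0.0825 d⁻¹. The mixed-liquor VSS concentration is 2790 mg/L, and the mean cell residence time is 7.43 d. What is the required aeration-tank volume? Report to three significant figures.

V ≈ 2420 m³

Steady-state biomass mass balance: V·X·(1 + k_d·θ_c) = Y·Q·(S₀ − S)·θ_c, so V = 0.552 × 2830 × (967 − 29.6) × 7.43 / [2790 × (1 + 0.0825 × 7.43)] = 1.09×10^7 / 4500 = 2418 m³.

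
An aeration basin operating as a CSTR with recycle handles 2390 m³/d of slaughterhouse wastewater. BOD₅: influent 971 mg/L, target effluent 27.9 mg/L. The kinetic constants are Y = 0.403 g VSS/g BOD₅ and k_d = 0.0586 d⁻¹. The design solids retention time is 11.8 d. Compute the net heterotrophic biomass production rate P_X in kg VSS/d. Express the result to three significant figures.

P_X ≈ 537 kg VSS/d

The observed yield is Y_obs = Y/(1 + k_d·θ_c) = 0.403 / (1 + 0.0586 × 11.8) = 0.403 / 1.691 = 0.2383 g VSS per g BOD₅ removed.
ΔS = 971 − 27.9 = 943.1 mg/L, so the substrate removal rate is 2390 × 943.1/1000 = 2254 kg BOD₅/d.
P_X = Y_obs · Q(S₀ − S) = 0.2383 × 2254 = 537.0 kg VSS/d.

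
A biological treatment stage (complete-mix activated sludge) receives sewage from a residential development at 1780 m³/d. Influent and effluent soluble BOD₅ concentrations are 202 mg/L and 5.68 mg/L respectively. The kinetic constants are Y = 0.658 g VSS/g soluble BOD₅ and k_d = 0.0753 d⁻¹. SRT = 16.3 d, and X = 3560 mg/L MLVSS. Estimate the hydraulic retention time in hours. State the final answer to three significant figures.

τ ≈ 6.37 h

From the SRT design equation V = Y Q (S₀−S) θ_c / [X (1 + k_d θ_c)] = 0.658 × 1780 × (202 − 5.68) × 16.3 / [3560 × (1 + 0.0753 × 16.3)] = 3.75×10^6 / 7930 = 472.7 m³.
Hydraulic retention time τ = V/Q = 472.7 / 1780 = 0.2655 d = 6.373 h.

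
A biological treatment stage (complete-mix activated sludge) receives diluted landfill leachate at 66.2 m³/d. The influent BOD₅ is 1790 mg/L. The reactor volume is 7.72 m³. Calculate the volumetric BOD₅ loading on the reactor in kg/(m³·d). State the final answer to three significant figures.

Volumetric loading L_v = Q·S₀ / V = 66.2 × 1790 g/m³ / 7.720 m³ = 15349 g/(m³·d) = 15.35 kg BOD₅/(m³·d).

L_v ≈ 15.3 kg BOD₅/(m³·d)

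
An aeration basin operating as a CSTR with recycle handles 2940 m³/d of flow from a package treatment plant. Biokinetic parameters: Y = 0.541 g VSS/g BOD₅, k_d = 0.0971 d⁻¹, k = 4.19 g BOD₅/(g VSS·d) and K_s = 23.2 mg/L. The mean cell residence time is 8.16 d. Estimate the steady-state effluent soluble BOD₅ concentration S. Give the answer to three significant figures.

S ≈ 2.49 mg/L

Effluent substrate depends only on kinetics and SRT: S = K_s(1 + k_d θ_c) / [θ_c(Yk − k_d) − 1] = 23.2 × (1 + 0.0971 × 8.16) / [8.16 × (0.541 × 4.19 − 0.0971) − 1] = 41.58 / 16.70 = 2.489 mg/L.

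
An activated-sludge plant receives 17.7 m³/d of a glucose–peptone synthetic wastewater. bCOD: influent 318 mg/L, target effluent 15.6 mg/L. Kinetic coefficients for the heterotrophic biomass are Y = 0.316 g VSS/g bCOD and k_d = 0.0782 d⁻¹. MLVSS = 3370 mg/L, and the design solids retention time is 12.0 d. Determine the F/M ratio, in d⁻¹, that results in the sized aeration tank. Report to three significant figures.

From the SRT design equation V = Y Q (S₀−S) θ_c / [X (1 + k_d θ_c)] = 0.316 × 17.7 × (318 − 15.6) × 12.0 / [3370 × (1 + 0.0782 × 12.0)] = 2.03×10^4 / 6532 = 3.107 m³.
F/M = Q·S₀ / (V·X) = 17.7 × 318 / (3.107 × 3370) = 0.5376 g bCOD·(g VSS·d)⁻¹.

F/M ≈ 0.538 d⁻¹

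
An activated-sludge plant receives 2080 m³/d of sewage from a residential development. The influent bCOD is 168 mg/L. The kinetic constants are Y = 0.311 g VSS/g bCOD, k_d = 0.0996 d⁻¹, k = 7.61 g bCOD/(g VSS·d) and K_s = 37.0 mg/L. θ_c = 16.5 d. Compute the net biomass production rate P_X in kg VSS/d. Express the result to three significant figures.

From the Monod/SRT balance for a CMAS, S = K_s·(1+k_d θ_c)/[θ_c·(Y k − k_d) − 1] = 37.0 × (1 + 0.0996 × 16.5) / [16.5 × (0.311 × 7.61 − 0.0996) − 1] = 97.81 / 36.41 = 2.686 mg/L.
Observed yield with endogenous decay: Y_obs = Y / (1 + k_d·θ_c) = 0.311 / (1 + 0.0996 × 16.5) = 0.311 / 2.643 = 0.1177 g VSS/g bCOD.
Q·(S₀ − S) = 2080 × (168 − 2.69) × 10⁻³ = 343.8 kg/d removed.
P_X = Y_obs · Q(S₀ − S) = 0.1177 × 343.8 = 40.45 kg VSS/d.

P_X ≈ 40.5 kg VSS/d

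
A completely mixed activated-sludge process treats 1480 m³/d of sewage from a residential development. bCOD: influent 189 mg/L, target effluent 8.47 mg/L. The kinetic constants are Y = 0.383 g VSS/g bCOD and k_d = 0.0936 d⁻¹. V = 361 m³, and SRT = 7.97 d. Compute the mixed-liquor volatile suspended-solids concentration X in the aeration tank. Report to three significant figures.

Solving the biomass balance for X: X = Y Q (S₀−S) θ_c / [V (1+k_d θ_c)] = 0.383 × 1480 × (189 − 8.47) × 7.97 / [361 × (1 + 0.0936 × 7.97)] = 1294 mg/L.

X ≈ 1290 mg/L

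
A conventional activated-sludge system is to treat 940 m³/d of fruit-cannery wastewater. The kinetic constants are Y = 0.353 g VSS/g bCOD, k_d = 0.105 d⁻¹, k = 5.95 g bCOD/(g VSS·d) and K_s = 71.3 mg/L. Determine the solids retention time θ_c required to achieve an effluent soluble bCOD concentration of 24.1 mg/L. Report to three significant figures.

θ_c ≈ 2.35 d

Specific growth rate at S = 24.1 mg/L: μ = YkS/(K_s+S) = 0.353·5.95·24.1/(71.3+24.1) = 0.5306 d⁻¹.
1/θ_c = 0.5306 − 0.105 = 0.4256 d⁻¹, so θ_c = 2.350 d.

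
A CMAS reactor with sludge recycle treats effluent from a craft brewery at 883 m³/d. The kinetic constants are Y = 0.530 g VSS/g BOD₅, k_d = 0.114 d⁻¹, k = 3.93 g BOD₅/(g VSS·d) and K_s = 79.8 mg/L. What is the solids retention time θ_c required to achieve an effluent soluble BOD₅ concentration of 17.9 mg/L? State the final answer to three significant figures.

At the target effluent, Y k S/(K_s+S) = 0.530×3.93×17.9/97.70 = 0.3816 d⁻¹.
θ_c = 1/(μ − k_d) = 1/(0.3816 − 0.114) = 1/0.2676 = 3.737 d.

θ_c ≈ 3.74 d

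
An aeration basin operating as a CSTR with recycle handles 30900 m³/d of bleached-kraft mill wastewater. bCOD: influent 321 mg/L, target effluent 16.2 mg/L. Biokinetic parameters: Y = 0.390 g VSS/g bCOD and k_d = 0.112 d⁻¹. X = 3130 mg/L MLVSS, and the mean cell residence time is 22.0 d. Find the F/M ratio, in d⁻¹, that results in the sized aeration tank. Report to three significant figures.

Steady-state biomass mass balance: V·X·(1 + k_d·θ_c) = Y·Q·(S₀ − S)·θ_c, so V = 0.390 × 30900 × (321 − 16.2) × 22.0 / [3130 × (1 + 0.112 × 22.0)] = 8.08×10^7 / 10842 = 7453 m³.
F/M = Q·S₀ / (V·X) = 30900 × 321 / (7453 × 3130) = 0.4252 g bCOD·(g VSS·d)⁻¹.

F/M ≈ 0.425 d⁻¹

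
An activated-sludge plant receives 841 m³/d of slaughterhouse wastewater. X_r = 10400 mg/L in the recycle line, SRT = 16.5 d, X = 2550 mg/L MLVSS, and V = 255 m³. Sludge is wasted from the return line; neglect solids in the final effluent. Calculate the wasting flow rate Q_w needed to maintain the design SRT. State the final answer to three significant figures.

Wasting from the return line (neglecting effluent solids): Q_w = V·X / (θ_c·X_r) = 255.0 × 2550 / (16.5 × 10400) = 3.789 m³/d.

Q_w ≈ 3.79 m³/d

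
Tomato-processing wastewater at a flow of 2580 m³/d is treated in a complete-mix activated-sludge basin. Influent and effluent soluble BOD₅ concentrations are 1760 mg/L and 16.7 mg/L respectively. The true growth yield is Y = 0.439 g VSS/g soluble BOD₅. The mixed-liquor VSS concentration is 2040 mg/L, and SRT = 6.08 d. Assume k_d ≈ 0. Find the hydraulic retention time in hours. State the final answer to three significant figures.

With k_d = 0 the design equation reduces to V = Y Q (S₀−S) θ_c / X = 0.439 × 2580 × (1760 − 16.7) × 6.08 / 2040 = 5885 m³.
τ = V/Q = 5885/2580 = 2.281 d, or 54.74 h.

τ ≈ 54.7 h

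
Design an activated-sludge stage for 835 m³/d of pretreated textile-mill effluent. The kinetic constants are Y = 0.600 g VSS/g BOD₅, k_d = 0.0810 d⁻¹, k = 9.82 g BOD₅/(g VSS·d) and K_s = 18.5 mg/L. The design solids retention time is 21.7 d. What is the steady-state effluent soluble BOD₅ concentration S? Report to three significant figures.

From the Monod/SRT balance for a CMAS, S = K_s·(1+k_d θ_c)/[θ_c·(Y k − k_d) − 1] = 18.5 × (1 + 0.0810 × 21.7) / [21.7 × (0.600 × 9.82 − 0.0810) − 1] = 51.02 / 125.1 = 0.4078 mg/L.

S ≈ 0.408 mg/L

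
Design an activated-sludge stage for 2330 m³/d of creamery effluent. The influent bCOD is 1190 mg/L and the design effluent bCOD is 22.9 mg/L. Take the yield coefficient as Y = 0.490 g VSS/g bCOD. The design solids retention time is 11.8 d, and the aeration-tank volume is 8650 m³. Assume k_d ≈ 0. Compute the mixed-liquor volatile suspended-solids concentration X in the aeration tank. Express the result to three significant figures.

X ≈ 1820 mg/L

From V·X = Y·Q·(S₀ − S)·θ_c (decay neglected): X = 0.490 × 2330 × (1190 − 22.9) × 11.8 / 8650 = 1818 mg/L.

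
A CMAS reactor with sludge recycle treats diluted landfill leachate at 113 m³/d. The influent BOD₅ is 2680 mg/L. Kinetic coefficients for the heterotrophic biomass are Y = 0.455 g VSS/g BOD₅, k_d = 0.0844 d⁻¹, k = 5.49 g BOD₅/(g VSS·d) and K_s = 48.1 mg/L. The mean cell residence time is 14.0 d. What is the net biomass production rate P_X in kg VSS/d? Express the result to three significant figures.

P_X ≈ 63.1 kg VSS/d

From the Monod/SRT balance for a CMAS, S = K_s·(1+k_d θ_c)/[θ_c·(Y k − k_d) − 1] = 48.1 × (1 + 0.0844 × 14.0) / [14.0 × (0.455 × 5.49 − 0.0844) − 1] = 104.9 / 32.79 = 3.200 mg/L.
Correct the yield for decay: Y_obs = Y/(1 + k_d θ_c) = 0.455 / (1 + 0.0844 × 14.0) = 0.455 / 2.182 = 0.2086.
Q·(S₀ − S) = 113 × (2680 − 3.20) × 10⁻³ = 302.5 kg/d removed.
So the net sludge growth is P_X = 0.2086 × 302.5 = 63.09 kg VSS/d.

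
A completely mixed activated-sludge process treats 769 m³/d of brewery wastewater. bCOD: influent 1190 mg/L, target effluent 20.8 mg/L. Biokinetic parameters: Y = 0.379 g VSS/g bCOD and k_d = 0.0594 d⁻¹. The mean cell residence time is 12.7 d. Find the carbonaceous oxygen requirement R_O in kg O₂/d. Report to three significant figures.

R_O ≈ 623 kg O₂/d

Correct the yield for decay: Y_obs = Y/(1 + k_d θ_c) = 0.379 / (1 + 0.0594 × 12.7) = 0.379 / 1.754 = 0.2160.
Mass of bCOD removed per day: Q(S₀ − S) = 769 × 1169 g/m³ = 899.1 kg/d.
P_X = Y_obs·Q·(S₀ − S) = 0.2160 × 899.1 = 194.2 kg VSS/d.
R_O = Q·ΔS − 1.42 P_X = 899.1 − 275.8 = 623.3 kg O₂/d.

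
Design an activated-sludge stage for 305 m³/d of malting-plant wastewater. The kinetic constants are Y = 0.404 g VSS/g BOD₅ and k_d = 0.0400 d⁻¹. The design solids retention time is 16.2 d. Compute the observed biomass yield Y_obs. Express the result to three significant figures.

Y_obs ≈ 0.245 g VSS/g BOD₅

Correct the yield for decay: Y_obs = Y/(1 + k_d θ_c) = 0.404 / (1 + 0.0400 × 16.2) = 0.404 / 1.648 = 0.2451.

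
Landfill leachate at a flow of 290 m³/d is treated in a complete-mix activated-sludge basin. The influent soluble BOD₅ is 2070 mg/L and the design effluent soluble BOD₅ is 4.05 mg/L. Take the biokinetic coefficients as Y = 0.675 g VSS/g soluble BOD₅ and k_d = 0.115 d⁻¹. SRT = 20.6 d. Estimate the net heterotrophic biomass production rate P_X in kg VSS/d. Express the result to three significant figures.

Observed yield with endogenous decay: Y_obs = Y / (1 + k_d·θ_c) = 0.675 / (1 + 0.115 × 20.6) = 0.675 / 3.369 = 0.2004 g VSS/g soluble BOD₅.
ΔS = 2070 − 4.05 = 2066 mg/L, so the substrate removal rate is 290 × 2066/1000 = 599.1 kg soluble BOD₅/d.
Net biomass production P_X = Y_obs × Q·(S₀ − S) = 0.2004 × 599.1 = 120.0 kg VSS/d.

P_X ≈ 120 kg VSS/d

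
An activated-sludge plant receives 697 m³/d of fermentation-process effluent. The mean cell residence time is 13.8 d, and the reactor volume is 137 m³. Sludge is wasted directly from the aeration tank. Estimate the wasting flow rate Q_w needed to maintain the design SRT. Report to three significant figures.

Q_w ≈ 9.93 m³/d

With mixed-liquor wasting, θ_c = V/Q_w, so Q_w = V/θ_c = 137.0/13.8 = 9.928 m³/d.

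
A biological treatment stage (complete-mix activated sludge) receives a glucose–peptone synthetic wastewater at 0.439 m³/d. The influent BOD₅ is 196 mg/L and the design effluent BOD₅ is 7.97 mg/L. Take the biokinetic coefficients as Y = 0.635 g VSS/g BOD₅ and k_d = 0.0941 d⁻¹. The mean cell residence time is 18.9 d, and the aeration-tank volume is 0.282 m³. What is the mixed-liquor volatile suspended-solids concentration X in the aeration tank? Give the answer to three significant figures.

Solving the biomass balance for X: X = Y Q (S₀−S) θ_c / [V (1+k_d θ_c)] = 0.635 × 0.439 × (196 − 7.97) × 18.9 / [0.282 × (1 + 0.0941 × 18.9)] = 1264 mg/L.

X ≈ 1260 mg/L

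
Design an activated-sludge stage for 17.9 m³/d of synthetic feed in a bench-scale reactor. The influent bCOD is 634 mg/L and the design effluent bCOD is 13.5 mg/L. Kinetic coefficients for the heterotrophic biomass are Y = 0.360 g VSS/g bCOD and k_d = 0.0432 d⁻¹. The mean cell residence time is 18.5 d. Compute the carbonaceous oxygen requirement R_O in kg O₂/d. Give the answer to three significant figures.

Correct the yield for decay: Y_obs = Y/(1 + k_d θ_c) = 0.360 / (1 + 0.0432 × 18.5) = 0.360 / 1.799 = 0.2001.
ΔS = 634 − 13.5 = 620.5 mg/L, so the substrate removal rate is 17.9 × 620.5/1000 = 11.11 kg bCOD/d.
Net sludge production P_X = 0.2001 × 11.11 = 2.222 kg VSS/d.
Carbonaceous O₂ demand = substrate oxidised − cell-mass equivalent = 11.11 − 1.42 × 2.222 = 7.951 kg O₂/d.

R_O ≈ 7.95 kg O₂/d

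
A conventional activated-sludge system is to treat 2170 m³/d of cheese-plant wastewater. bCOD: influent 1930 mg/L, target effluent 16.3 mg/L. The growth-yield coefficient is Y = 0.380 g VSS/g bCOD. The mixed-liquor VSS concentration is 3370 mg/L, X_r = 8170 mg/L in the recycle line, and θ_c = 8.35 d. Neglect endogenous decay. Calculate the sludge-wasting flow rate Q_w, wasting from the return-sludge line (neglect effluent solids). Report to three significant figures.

Q_w ≈ 193 m³/d

Biomass mass balance (decay neglected): V·X = Y·Q·(S₀ − S)·θ_c, so V = 0.380 × 2170 × (1930 − 16.3) × 8.35 / 3370 = 3910 m³.
Wasting from the return line (neglecting effluent solids): Q_w = V·X / (θ_c·X_r) = 3910 × 3370 / (8.35 × 8170) = 193.2 m³/d.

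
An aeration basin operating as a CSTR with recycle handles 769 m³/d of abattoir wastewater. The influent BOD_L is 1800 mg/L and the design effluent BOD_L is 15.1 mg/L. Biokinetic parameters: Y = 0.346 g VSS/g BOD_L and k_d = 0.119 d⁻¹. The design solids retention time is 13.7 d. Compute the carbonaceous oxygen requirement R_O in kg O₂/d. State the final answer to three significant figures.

Y_obs = Y / (1 + k_d θ_c) = 0.346 / (1 + 0.119 × 13.7) = 0.346 / 2.630 = 0.1315.
ΔS = 1800 − 15.1 = 1785 mg/L, so the substrate removal rate is 769 × 1785/1000 = 1373 kg BOD_L/d.
P_X = Y_obs·Q·(S₀ − S) = 0.1315 × 1373 = 180.6 kg VSS/d.
R_O = Q·(S₀ − S) − 1.42·P_X = 1373 − 1.42 × 180.6 = 1116 kg O₂/d.

R_O ≈ 1120 kg O₂/d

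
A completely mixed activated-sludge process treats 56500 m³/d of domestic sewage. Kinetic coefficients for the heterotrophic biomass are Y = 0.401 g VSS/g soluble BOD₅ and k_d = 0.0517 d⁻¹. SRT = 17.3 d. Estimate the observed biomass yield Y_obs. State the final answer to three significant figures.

Y_obs ≈ 0.212 g VSS/g soluble BOD₅

Y_obs = Y / (1 + k_d θ_c) = 0.401 / (1 + 0.0517 × 17.3) = 0.401 / 1.894 = 0.2117.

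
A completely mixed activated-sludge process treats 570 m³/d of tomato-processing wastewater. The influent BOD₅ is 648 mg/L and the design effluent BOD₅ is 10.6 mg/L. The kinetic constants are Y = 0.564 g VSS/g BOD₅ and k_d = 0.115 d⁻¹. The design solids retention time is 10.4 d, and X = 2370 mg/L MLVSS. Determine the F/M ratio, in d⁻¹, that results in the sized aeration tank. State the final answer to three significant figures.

F/M ≈ 0.381 d⁻¹

From the SRT design equation V = Y Q (S₀−S) θ_c / [X (1 + k_d θ_c)] = 0.564 × 570 × (648 − 10.6) × 10.4 / [2370 × (1 + 0.115 × 10.4)] = 2.13×10^6 / 5205 = 409.5 m³.
F/M = applied load / biomass = Q·S₀/(V·X) = 570 × 648 / (409.5 × 2370) = 0.3806 d⁻¹.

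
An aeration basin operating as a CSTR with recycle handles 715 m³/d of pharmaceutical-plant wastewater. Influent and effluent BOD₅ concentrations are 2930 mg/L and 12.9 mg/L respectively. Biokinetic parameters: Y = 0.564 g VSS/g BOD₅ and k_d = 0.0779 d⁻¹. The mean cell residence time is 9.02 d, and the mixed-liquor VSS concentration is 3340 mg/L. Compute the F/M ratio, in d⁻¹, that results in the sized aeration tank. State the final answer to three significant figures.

F/M ≈ 0.336 d⁻¹

From the SRT design equation V = Y Q (S₀−S) θ_c / [X (1 + k_d θ_c)] = 0.564 × 715 × (2930 − 12.9) × 9.02 / [3340 × (1 + 0.0779 × 9.02)] = 1.06×10^7 / 5687 = 1866 m³.
F/M = Q·S₀ / (V·X) = 715 × 2930 / (1866 × 3340) = 0.3362 g BOD₅·(g VSS·d)⁻¹.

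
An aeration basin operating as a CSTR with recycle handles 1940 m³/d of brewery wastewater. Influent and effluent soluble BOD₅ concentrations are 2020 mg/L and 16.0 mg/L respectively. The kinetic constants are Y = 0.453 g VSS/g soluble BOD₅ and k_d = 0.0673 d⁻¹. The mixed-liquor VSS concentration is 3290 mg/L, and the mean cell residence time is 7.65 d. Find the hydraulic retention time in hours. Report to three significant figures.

τ ≈ 33.4 h

Rearranging the biomass balance for a CMAS with decay, V = Y·Q·ΔS·θ_c / [X·(1+k_d θ_c)] = 0.453 × 1940 × (2020 − 16.0) × 7.65 / [3290 × (1 + 0.0673 × 7.65)] = 1.35×10^7 / 4984 = 2703 m³.
τ = V/Q = 2703/1940 = 1.393 d, or 33.44 h.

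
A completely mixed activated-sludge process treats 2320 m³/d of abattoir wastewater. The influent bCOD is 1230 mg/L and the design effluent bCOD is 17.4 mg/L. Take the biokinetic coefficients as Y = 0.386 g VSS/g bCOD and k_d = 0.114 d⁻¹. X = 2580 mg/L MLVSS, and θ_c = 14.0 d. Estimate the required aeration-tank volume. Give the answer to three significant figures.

Rearranging the biomass balance for a CMAS with decay, V = Y·Q·ΔS·θ_c / [X·(1+k_d θ_c)] = 0.386 × 2320 × (1230 − 17.4) × 14.0 / [2580 × (1 + 0.114 × 14.0)] = 1.52×10^7 / 6698 = 2270 m³.

V ≈ 2270 m³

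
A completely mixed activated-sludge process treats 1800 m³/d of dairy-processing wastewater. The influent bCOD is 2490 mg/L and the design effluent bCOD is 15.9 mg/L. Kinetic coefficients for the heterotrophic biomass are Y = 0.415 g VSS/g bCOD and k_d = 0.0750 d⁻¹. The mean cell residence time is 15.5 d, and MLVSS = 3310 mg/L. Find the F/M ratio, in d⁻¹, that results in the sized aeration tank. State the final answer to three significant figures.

F/M ≈ 0.338 d⁻¹

From the SRT design equation V = Y Q (S₀−S) θ_c / [X (1 + k_d θ_c)] = 0.415 × 1800 × (2490 − 15.9) × 15.5 / [3310 × (1 + 0.0750 × 15.5)] = 2.86×10^7 / 7158 = 4002 m³.
Food-to-microorganism ratio F/M = Q S₀ / (V X) = 1800 × 2490 / (4002 × 3310) = 0.3383 d⁻¹.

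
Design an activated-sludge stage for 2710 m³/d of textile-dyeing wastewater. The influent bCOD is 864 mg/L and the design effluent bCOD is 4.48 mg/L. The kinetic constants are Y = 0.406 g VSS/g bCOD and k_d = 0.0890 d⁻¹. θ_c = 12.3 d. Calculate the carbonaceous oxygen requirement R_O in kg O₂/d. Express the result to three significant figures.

Correct the yield for decay: Y_obs = Y/(1 + k_d θ_c) = 0.406 / (1 + 0.0890 × 12.3) = 0.406 / 2.095 = 0.1938.
Mass of bCOD removed per day: Q(S₀ − S) = 2710 × 859.5 g/m³ = 2329 kg/d.
P_X = Y_obs·Q·(S₀ − S) = 0.1938 × 2329 = 451.5 kg VSS/d.
R_O = Q·ΔS − 1.42 P_X = 2329 − 641.1 = 1688 kg O₂/d.

R_O ≈ 1690 kg O₂/d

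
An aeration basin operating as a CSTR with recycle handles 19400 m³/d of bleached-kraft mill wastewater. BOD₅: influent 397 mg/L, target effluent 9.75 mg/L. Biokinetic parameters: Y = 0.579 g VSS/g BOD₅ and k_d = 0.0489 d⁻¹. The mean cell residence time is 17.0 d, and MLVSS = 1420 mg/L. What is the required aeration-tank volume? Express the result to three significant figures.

V ≈ 28400 m³

From the SRT design equation V = Y Q (S₀−S) θ_c / [X (1 + k_d θ_c)] = 0.579 × 19400 × (397 − 9.75) × 17.0 / [1420 × (1 + 0.0489 × 17.0)] = 7.39×10^7 / 2600 = 28436 m³.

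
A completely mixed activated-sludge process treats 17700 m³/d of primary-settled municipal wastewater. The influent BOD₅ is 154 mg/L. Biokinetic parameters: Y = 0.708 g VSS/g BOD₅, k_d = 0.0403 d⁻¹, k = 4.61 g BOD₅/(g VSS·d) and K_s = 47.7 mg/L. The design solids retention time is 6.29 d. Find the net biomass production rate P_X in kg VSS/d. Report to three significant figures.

From the Monod/SRT balance for a CMAS, S = K_s·(1+k_d θ_c)/[θ_c·(Y k − k_d) − 1] = 47.7 × (1 + 0.0403 × 6.29) / [6.29 × (0.708 × 4.61 − 0.0403) − 1] = 59.79 / 19.28 = 3.102 mg/L.
Correct the yield for decay: Y_obs = Y/(1 + k_d θ_c) = 0.708 / (1 + 0.0403 × 6.29) = 0.708 / 1.253 = 0.5648.
Q·(S₀ − S) = 17700 × (154 − 3.10) × 10⁻³ = 2671 kg/d removed.
P_X = Y_obs · Q(S₀ − S) = 0.5648 × 2671 = 1509 kg VSS/d.

P_X ≈ 1510 kg VSS/d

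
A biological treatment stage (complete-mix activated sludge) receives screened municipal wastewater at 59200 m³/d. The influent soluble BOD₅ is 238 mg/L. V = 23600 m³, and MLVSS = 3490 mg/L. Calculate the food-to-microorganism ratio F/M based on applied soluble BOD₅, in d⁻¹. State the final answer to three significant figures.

F/M = applied load / biomass = Q·S₀/(V·X) = 59200 × 238 / (23600 × 3490) = 0.1711 d⁻¹.

F/M ≈ 0.171 d⁻¹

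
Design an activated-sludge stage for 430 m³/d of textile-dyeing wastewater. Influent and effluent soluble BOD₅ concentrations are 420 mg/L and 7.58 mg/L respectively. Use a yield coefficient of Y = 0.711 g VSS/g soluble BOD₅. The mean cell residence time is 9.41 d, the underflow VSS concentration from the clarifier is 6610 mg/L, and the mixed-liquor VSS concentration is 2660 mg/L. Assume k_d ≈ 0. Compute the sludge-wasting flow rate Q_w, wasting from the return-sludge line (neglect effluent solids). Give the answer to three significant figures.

Q_w ≈ 19.1 m³/d

Biomass mass balance (decay neglected): V·X = Y·Q·(S₀ − S)·θ_c, so V = 0.711 × 430 × (420 − 7.58) × 9.41 / 2660 = 446.1 m³.
Wasting from the return line (neglecting effluent solids): Q_w = V·X / (θ_c·X_r) = 446.1 × 2660 / (9.41 × 6610) = 19.08 m³/d.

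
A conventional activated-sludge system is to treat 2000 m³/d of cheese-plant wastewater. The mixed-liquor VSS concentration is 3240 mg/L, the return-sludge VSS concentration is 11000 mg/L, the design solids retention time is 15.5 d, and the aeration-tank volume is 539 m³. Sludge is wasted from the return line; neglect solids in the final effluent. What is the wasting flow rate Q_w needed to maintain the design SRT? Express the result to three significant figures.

Q_w ≈ 10.2 m³/d

θ_c = V·X/(Q_w·X_r) when wasting from the recycle, so Q_w = V·X/(θ_c·X_r) = 539.0 × 3240 / (15.5 × 11000) = 10.24 m³/d.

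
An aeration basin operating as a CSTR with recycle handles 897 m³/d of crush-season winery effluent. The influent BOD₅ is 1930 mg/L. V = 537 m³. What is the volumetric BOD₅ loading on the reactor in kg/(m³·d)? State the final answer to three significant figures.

Applied BOD₅ load per unit volume = Q·S₀/V = (897 × 1930/1000)/537.0 = 3.224 kg BOD₅·m⁻³·d⁻¹.

L_v ≈ 3.22 kg BOD₅/(m³·d)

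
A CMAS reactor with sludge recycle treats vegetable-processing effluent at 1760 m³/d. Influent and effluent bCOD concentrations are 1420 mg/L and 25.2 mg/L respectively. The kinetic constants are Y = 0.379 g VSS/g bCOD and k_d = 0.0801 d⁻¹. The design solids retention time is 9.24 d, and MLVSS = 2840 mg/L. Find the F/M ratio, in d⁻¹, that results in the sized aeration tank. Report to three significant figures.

F/M ≈ 0.506 d⁻¹

Rearranging the biomass balance for a CMAS with decay, V = Y·Q·ΔS·θ_c / [X·(1+k_d θ_c)] = 0.379 × 1760 × (1420 − 25.2) × 9.24 / [2840 × (1 + 0.0801 × 9.24)] = 8.6×10^6 / 4942 = 1740 m³.
F/M = Q·S₀ / (V·X) = 1760 × 1420 / (1740 × 2840) = 0.5059 g bCOD·(g VSS·d)⁻¹.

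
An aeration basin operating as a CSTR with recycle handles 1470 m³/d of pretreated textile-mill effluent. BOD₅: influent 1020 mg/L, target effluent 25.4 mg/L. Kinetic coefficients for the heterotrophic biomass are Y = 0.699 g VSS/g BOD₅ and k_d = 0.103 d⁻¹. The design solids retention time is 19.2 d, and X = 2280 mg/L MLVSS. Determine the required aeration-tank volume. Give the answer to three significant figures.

V ≈ 2890 m³

From the SRT design equation V = Y Q (S₀−S) θ_c / [X (1 + k_d θ_c)] = 0.699 × 1470 × (1020 − 25.4) × 19.2 / [2280 × (1 + 0.103 × 19.2)] = 1.96×10^7 / 6789 = 2890 m³.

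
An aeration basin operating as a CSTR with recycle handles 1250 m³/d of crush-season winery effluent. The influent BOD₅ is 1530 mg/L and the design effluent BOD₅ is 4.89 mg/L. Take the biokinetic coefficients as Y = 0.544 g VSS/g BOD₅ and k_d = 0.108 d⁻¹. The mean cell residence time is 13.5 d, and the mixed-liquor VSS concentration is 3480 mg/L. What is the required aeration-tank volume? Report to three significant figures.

V ≈ 1640 m³

Steady-state biomass mass balance: V·X·(1 + k_d·θ_c) = Y·Q·(S₀ − S)·θ_c, so V = 0.544 × 1250 × (1530 − 4.89) × 13.5 / [3480 × (1 + 0.108 × 13.5)] = 1.4×10^7 / 8554 = 1637 m³.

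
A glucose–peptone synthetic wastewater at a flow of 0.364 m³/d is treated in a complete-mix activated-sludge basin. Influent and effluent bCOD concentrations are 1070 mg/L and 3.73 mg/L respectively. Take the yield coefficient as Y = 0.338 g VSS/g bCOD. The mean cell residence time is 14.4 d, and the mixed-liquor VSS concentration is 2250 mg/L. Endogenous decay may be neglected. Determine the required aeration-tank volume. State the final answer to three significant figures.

Biomass mass balance (decay neglected): V·X = Y·Q·(S₀ − S)·θ_c, so V = 0.338 × 0.364 × (1070 − 3.73) × 14.4 / 2250 = 0.8396 m³.

V ≈ 0.840 m³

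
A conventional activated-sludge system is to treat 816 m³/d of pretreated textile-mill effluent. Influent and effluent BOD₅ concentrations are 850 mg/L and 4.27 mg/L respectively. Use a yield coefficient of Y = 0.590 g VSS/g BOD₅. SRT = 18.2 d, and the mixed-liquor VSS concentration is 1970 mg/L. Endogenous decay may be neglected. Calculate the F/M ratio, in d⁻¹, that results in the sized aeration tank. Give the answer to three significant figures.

With k_d = 0 the design equation reduces to V = Y Q (S₀−S) θ_c / X = 0.590 × 816 × (850 − 4.27) × 18.2 / 1970 = 3762 m³.
F/M = Q·S₀ / (V·X) = 816 × 850 / (3762 × 1970) = 0.09360 g BOD₅·(g VSS·d)⁻¹.

F/M ≈ 0.0936 d⁻¹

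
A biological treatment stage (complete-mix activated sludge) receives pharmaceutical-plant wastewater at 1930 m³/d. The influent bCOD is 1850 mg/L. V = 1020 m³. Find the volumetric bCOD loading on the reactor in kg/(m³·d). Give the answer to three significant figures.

L_v ≈ 3.50 kg bCOD/(m³·d)

Applied bCOD load per unit volume = Q·S₀/V = (1930 × 1850/1000)/1020 = 3.500 kg bCOD·m⁻³·d⁻¹.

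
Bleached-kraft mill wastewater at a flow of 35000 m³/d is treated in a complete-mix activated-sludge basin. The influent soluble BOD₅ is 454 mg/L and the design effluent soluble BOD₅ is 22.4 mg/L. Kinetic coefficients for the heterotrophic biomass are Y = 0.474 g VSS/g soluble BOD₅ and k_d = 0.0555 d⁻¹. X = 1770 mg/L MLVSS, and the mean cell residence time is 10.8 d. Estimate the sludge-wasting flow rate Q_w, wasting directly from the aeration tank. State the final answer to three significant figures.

Rearranging the biomass balance for a CMAS with decay, V = Y·Q·ΔS·θ_c / [X·(1+k_d θ_c)] = 0.474 × 35000 × (454 − 22.4) × 10.8 / [1770 × (1 + 0.0555 × 10.8)] = 7.73×10^7 / 2831 = 27316 m³.
With mixed-liquor wasting, θ_c = V/Q_w, so Q_w = V/θ_c = 27316/10.8 = 2529 m³/d.

Q_w ≈ 2530 m³/d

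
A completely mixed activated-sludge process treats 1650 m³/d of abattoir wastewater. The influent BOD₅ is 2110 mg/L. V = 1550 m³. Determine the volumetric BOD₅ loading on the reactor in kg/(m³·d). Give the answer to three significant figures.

L_v ≈ 2.25 kg BOD₅/(m³·d)

L_v = Q S₀ / V = 1650 × 2110 × 10⁻³ / 1550 = 2.246 kg/(m³·d).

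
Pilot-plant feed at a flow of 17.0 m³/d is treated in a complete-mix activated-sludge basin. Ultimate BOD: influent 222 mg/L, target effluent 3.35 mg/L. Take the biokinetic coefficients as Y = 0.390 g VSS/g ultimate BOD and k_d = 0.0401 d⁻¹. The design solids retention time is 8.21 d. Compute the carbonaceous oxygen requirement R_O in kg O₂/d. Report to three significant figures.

R_O ≈ 2.17 kg O₂/d

Correct the yield for decay: Y_obs = Y/(1 + k_d θ_c) = 0.390 / (1 + 0.0401 × 8.21) = 0.390 / 1.329 = 0.2934.
ΔS = 222 − 3.35 = 218.7 mg/L, so the substrate removal rate is 17.0 × 218.7/1000 = 3.717 kg ultimate BOD/d.
Net sludge production P_X = 0.2934 × 3.717 = 1.091 kg VSS/d.
R_O = Q·(S₀ − S) − 1.42·P_X = 3.717 − 1.42 × 1.091 = 2.168 kg O₂/d.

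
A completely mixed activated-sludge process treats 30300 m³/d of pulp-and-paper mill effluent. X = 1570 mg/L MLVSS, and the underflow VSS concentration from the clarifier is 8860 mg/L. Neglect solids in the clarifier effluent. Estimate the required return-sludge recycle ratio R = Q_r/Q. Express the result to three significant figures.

Solids balance on the clarifier gives (1+R)X = R·X_r, so R = X/(X_r − X) = 1570 / (8860 − 1570) = 0.2154.

R ≈ 0.215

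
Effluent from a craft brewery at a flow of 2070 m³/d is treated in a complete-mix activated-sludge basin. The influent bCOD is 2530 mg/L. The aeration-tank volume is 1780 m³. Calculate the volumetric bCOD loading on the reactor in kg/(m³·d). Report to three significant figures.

Applied bCOD load per unit volume = Q·S₀/V = (2070 × 2530/1000)/1780 = 2.942 kg bCOD·m⁻³·d⁻¹.

L_v ≈ 2.94 kg bCOD/(m³·d)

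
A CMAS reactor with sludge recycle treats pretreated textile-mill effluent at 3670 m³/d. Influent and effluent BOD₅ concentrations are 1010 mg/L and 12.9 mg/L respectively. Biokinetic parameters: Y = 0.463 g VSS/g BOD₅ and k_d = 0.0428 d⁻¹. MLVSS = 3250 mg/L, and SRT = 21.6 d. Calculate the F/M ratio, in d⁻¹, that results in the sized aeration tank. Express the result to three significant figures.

Rearranging the biomass balance for a CMAS with decay, V = Y·Q·ΔS·θ_c / [X·(1+k_d θ_c)] = 0.463 × 3670 × (1010 − 12.9) × 21.6 / [3250 × (1 + 0.0428 × 21.6)] = 3.66×10^7 / 6255 = 5851 m³.
Food-to-microorganism ratio F/M = Q S₀ / (V X) = 3670 × 1010 / (5851 × 3250) = 0.1949 d⁻¹.

F/M ≈ 0.195 d⁻¹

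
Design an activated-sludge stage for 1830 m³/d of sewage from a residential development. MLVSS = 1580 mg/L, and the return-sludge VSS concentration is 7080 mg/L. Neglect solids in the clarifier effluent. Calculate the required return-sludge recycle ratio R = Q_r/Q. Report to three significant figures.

R ≈ 0.287

Solids balance on the clarifier gives (1+R)X = R·X_r, so R = X/(X_r − X) = 1580 / (7080 − 1580) = 0.2873.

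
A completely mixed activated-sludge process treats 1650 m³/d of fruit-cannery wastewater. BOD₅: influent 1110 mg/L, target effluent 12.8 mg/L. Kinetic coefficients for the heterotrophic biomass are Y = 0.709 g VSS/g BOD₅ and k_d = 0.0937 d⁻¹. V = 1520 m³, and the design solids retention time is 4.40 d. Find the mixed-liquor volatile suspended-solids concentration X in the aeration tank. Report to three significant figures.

X ≈ 2630 mg/L

From V·X·(1 + k_d·θ_c) = Y·Q·(S₀ − S)·θ_c: X = 0.709 × 1650 × (1110 − 12.8) × 4.40 / [1520 × (1 + 0.0937 × 4.40)] = 2631 mg/L.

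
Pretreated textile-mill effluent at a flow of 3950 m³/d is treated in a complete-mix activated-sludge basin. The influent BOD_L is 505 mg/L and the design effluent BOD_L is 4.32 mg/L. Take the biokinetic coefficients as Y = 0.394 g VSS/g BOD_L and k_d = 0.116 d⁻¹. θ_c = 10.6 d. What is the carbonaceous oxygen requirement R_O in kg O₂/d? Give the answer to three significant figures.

Correct the yield for decay: Y_obs = Y/(1 + k_d θ_c) = 0.394 / (1 + 0.116 × 10.6) = 0.394 / 2.230 = 0.1767.
Mass of BOD_L removed per day: Q(S₀ − S) = 3950 × 500.7 g/m³ = 1978 kg/d.
Net sludge production P_X = 0.1767 × 1978 = 349.5 kg VSS/d.
R_O = Q·ΔS − 1.42 P_X = 1978 − 496.3 = 1481 kg O₂/d.

R_O ≈ 1480 kg O₂/d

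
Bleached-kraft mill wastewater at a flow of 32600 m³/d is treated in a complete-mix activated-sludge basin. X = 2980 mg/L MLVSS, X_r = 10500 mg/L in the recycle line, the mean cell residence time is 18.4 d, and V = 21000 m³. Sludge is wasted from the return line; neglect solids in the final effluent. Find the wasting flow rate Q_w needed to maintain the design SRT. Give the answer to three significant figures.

Q_w = (V·X)/(θ_c X_r) = 21000 × 2980 / (18.4 × 10500) = 323.9 m³/d.

Q_w ≈ 324 m³/d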